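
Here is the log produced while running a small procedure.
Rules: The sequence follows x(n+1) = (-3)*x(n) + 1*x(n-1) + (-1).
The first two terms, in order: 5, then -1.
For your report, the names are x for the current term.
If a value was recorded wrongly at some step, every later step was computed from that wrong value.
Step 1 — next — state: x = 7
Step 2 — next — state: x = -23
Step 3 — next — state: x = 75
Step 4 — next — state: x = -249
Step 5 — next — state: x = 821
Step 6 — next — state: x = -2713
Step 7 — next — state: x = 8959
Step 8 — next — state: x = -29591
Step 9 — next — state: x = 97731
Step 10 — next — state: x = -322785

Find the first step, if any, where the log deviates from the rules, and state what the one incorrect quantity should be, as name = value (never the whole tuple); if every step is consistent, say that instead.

no error

Step 1: x = -3*(-1) + (1)*(5) + (-1) = 7 — checks out.
Step 2: x = -3*(7) + (1)*(-1) + (-1) = -23 — checks out.
Step 3: x = -3*(-23) + (1)*(7) + (-1) = 75 — verified.
Step 4: x = -3*(75) + (1)*(-23) + (-1) = -249 — in agreement.
Step 5: x = -3*(-249) + (1)*(75) + (-1) = 821 — checks out.
Step 6: x = -3*(821) + (1)*(-249) + (-1) = -2713 — matches.
Step 7: x = -3*(-2713) + (1)*(821) + (-1) = 8959 — matches.
Step 8: x = -3*(8959) + (1)*(-2713) + (-1) = -29591 — consistent with the log.
Step 9: x = -3*(-29591) + (1)*(8959) + (-1) = 97731 — consistent with the log.
Step 10: x = -3*(97731) + (1)*(-29591) + (-1) = -322785 — exactly as logged.
Every step is consistent.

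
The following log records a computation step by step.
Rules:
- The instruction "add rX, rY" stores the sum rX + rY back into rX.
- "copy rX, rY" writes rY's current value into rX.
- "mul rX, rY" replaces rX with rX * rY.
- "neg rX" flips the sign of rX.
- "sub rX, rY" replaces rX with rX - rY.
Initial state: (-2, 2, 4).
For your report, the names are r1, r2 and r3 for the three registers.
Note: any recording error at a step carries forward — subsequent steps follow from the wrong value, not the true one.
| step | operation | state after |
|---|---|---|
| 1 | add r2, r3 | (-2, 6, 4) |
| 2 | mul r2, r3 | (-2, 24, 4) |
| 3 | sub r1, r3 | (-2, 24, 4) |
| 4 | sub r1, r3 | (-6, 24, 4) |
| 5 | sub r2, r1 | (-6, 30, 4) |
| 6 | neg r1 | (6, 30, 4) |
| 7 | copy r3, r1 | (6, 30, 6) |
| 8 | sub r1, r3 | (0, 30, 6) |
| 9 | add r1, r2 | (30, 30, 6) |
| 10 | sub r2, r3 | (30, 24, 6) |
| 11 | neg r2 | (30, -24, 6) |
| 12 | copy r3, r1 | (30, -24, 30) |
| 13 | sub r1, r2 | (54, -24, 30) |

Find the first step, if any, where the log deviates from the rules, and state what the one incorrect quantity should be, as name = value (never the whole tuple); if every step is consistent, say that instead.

step 3, r1 = -6

step 1: r2 = 2 + 4 = 6 -> no discrepancy
step 2: r2 = 6 * 4 = 24 -> consistent with the log
step 3: r1 = -2 - 4 = -6 -> a discrepancy with the log
So the first discrepancy is step 3, where the right value is r1 = -6.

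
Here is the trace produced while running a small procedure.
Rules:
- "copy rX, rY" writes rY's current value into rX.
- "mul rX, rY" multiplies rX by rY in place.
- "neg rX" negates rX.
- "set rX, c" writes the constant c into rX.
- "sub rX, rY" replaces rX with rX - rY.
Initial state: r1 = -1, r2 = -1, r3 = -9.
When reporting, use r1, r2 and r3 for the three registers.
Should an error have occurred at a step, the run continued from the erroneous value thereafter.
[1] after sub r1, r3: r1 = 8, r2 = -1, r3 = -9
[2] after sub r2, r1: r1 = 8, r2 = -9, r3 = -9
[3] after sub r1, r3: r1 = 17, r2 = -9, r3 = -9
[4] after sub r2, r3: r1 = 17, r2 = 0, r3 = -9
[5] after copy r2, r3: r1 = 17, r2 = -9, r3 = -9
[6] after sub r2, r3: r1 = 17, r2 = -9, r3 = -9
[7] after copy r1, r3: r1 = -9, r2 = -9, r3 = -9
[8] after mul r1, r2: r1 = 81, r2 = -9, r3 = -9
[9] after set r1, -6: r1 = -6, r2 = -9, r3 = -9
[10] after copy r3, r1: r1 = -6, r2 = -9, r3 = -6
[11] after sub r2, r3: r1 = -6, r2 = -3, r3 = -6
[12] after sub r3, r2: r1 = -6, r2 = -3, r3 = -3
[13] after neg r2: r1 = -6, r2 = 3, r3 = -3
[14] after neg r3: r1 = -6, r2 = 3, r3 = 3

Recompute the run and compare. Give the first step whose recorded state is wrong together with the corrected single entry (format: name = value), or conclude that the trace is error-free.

step 6, r2 = 0

Recomputing the run from the initial state:
step 1: r1 = 8, r2 = -1, r3 = -9
step 2: r1 = 8, r2 = -9, r3 = -9
step 3: r1 = 17, r2 = -9, r3 = -9
step 4: r1 = 17, r2 = 0, r3 = -9
step 5: r1 = 17, r2 = -9, r3 = -9
step 6: r1 = 17, r2 = 0, r3 = -9
step 7: r1 = -9, r2 = 0, r3 = -9
step 8: r1 = 0, r2 = 0, r3 = -9
step 9: r1 = -6, r2 = 0, r3 = -9
step 10: r1 = -6, r2 = 0, r3 = -6
step 11: r1 = -6, r2 = 6, r3 = -6
step 12: r1 = -6, r2 = 6, r3 = -12
step 13: r1 = -6, r2 = -6, r3 = -12
step 14: r1 = -6, r2 = -6, r3 = 12
The first disagreement with the trace is at step 6, where the value should be r2 = 0.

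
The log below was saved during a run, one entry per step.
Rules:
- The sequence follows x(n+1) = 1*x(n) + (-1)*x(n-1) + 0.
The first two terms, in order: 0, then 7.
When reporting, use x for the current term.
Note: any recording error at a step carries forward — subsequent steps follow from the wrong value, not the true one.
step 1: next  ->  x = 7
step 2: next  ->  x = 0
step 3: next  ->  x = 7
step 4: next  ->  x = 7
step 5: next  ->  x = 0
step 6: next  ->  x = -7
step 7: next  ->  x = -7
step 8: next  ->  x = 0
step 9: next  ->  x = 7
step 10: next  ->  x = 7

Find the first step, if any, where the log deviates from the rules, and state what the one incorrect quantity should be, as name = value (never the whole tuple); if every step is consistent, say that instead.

step 3, x = -7

step 1: x = 1*(7) + (-1)*(0) + (0) = 7 -> in agreement
step 2: x = 1*(7) + (-1)*(7) + (0) = 0 -> consistent with the log
step 3: x = 1*(0) + (-1)*(7) + (0) = -7 -> first mismatch against the log
First incorrect step: 3; the correct value is x = -7.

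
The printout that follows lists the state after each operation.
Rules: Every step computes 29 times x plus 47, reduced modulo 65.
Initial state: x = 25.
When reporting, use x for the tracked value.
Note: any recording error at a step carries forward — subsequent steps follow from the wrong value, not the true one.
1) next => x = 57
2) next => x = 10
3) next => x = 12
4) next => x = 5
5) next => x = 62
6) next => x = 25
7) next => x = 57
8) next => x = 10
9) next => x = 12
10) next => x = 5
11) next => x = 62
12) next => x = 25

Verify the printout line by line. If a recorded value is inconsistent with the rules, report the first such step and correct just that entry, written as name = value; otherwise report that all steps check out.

no error

Recomputing the run from the initial state:
step 1: x = 57
step 2: x = 10
step 3: x = 12
step 4: x = 5
step 5: x = 62
step 6: x = 25
step 7: x = 57
step 8: x = 10
step 9: x = 12
step 10: x = 5
step 11: x = 62
step 12: x = 25
This matches the printout at every step.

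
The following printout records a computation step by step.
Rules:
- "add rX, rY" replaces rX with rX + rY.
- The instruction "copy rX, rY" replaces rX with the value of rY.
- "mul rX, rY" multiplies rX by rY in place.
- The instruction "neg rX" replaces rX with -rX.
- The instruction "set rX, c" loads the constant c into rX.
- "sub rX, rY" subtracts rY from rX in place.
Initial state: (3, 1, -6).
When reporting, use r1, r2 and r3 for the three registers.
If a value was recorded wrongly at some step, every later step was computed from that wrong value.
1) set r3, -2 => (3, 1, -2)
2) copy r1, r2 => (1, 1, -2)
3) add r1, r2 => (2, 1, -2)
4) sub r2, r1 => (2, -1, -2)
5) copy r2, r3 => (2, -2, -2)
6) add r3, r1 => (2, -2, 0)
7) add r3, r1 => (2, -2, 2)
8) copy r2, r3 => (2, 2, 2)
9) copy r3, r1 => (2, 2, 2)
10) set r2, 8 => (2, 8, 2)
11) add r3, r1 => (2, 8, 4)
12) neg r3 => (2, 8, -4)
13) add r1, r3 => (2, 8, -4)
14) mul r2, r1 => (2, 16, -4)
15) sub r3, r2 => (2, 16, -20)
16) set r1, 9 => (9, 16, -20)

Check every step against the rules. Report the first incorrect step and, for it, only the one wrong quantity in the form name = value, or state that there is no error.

step 13, r1 = -2

1. r3 = -2 (checks out)
2. r1 = 1 (verified)
3. r1 = 1 + 1 = 2 (matches)
4. r2 = 1 - 2 = -1 (checks out)
5. r2 = -2 (confirmed correct)
6. r3 = -2 + 2 = 0 (no discrepancy)
7. r3 = 0 + 2 = 2 (checks out)
8. r2 = 2 (exactly as logged)
9. r3 = 2 (checks out)
10. r2 = 8 (checks out)
11. r3 = 2 + 2 = 4 (verified)
12. r3 = -(4) = -4 (agrees with the printout)
13. r1 = 2 + -4 = -2 (this is not what the printout shows)
Conclusion: step 13 carries the first error; the entry should be r1 = -2.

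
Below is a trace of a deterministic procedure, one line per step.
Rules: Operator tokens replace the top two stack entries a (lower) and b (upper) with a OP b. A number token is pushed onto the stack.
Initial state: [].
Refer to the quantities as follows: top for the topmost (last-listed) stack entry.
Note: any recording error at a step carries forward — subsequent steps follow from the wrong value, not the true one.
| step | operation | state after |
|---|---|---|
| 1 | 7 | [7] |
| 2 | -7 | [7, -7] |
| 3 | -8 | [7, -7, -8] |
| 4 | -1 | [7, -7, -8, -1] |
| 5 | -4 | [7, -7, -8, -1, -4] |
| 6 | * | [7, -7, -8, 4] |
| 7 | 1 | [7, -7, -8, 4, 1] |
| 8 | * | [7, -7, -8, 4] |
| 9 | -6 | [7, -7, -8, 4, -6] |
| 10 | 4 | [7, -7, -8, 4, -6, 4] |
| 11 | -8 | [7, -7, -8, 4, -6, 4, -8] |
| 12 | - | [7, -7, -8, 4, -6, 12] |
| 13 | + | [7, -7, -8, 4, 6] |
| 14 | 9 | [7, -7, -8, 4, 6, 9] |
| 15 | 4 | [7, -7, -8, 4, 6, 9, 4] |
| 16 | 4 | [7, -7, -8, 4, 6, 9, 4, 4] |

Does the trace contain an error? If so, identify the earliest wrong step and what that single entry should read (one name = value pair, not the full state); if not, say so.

no error

1. push 7: top = 7 (checks out)
2. push -7: top = -7 (agrees with the trace)
3. push -8: top = -8 (confirmed correct)
4. push -1: top = -1 (same as recorded)
5. push -4: top = -4 (same as recorded)
6. -1 * -4 = 4 (agrees with the trace)
7. push 1: top = 1 (matches)
8. 4 * 1 = 4 (checks out)
9. push -6: top = -6 (exactly as logged)
10. push 4: top = 4 (consistent with the trace)
11. push -8: top = -8 (checks out)
12. 4 - -8 = 12 (consistent with the trace)
13. -6 + 12 = 6 (confirmed correct)
14. push 9: top = 9 (no discrepancy)
15. push 4: top = 4 (agrees with the trace)
16. push 4: top = 4 (same as recorded)
Nothing is out of place; the run is error-free.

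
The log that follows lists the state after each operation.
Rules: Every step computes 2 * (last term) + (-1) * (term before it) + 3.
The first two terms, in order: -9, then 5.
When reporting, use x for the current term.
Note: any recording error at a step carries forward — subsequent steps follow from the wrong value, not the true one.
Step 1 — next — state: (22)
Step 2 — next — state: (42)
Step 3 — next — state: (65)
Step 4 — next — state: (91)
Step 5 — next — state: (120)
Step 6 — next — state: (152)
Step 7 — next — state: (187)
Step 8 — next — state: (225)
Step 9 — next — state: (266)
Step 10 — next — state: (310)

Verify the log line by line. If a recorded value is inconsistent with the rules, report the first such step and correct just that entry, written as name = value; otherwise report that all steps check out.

no error

Recomputing the run from the initial state:
step 1: x = 22
step 2: x = 42
step 3: x = 65
step 4: x = 91
step 5: x = 120
step 6: x = 152
step 7: x = 187
step 8: x = 225
step 9: x = 266
step 10: x = 310
This matches the log at every step.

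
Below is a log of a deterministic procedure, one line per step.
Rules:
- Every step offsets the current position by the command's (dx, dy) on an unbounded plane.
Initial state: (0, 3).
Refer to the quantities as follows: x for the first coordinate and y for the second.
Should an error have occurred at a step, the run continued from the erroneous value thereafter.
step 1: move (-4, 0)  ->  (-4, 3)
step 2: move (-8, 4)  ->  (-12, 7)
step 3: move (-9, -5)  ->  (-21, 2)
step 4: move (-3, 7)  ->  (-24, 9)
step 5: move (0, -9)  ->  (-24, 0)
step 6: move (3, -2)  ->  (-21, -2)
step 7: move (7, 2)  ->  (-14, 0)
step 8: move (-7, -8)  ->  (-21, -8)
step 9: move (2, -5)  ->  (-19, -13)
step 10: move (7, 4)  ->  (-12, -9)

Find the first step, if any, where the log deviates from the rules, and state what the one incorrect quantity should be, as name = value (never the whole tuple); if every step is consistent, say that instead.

no error

Recomputing the run from the initial state:
step 1: x = -4, y = 3
step 2: x = -12, y = 7
step 3: x = -21, y = 2
step 4: x = -24, y = 9
step 5: x = -24, y = 0
step 6: x = -21, y = -2
step 7: x = -14, y = 0
step 8: x = -21, y = -8
step 9: x = -19, y = -13
step 10: x = -12, y = -9
This matches the log at every step.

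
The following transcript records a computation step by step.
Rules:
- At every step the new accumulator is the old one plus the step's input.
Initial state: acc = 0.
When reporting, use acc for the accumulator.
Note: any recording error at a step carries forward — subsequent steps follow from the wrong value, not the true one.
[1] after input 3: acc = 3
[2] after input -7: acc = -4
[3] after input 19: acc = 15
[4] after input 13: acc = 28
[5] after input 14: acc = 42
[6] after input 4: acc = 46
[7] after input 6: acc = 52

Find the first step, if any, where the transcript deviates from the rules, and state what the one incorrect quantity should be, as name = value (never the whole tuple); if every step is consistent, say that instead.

Step 1: acc = 0 + 3 = 3 — no discrepancy.
Step 2: acc = 3 + -7 = -4 — exactly as logged.
Step 3: acc = -4 + 19 = 15 — same as recorded.
Step 4: acc = 15 + 13 = 28 — same as recorded.
Step 5: acc = 28 + 14 = 42 — verified.
Step 6: acc = 42 + 4 = 46 — no discrepancy.
Step 7: acc = 46 + 6 = 52 — in agreement.
Nothing is out of place; the run is error-free.

no error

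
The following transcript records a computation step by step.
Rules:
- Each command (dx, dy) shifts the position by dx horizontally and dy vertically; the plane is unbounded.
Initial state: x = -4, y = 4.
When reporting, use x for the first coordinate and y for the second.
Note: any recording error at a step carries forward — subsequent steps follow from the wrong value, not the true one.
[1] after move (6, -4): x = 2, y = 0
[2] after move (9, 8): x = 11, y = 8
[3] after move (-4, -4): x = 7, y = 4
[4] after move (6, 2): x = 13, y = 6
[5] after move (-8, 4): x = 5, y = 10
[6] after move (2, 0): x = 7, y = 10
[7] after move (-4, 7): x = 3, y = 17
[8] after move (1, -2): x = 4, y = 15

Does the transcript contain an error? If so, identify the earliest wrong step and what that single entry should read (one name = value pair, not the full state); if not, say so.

no error

Recomputing the run from the initial state:
step 1: x = 2, y = 0
step 2: x = 11, y = 8
step 3: x = 7, y = 4
step 4: x = 13, y = 6
step 5: x = 5, y = 10
step 6: x = 7, y = 10
step 7: x = 3, y = 17
step 8: x = 4, y = 15
This matches the transcript at every step.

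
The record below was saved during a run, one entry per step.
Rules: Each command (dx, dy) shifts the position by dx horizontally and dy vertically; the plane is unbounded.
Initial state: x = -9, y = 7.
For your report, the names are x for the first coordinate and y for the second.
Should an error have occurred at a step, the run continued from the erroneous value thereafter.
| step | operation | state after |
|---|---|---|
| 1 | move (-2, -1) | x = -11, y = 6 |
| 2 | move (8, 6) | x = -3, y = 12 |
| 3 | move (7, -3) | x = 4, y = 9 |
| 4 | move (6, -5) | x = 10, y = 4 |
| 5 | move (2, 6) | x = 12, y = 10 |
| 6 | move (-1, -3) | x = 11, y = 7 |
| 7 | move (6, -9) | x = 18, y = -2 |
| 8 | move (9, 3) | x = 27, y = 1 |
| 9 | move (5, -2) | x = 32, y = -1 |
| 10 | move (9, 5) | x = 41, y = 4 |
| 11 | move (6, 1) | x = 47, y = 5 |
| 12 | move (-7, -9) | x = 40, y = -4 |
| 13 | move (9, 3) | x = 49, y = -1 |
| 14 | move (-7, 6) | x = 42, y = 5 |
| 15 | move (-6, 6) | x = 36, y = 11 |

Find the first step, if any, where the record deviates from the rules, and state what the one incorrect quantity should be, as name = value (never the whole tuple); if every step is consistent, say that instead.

Step 1: x = -9 + (-2) = -11, y = 7 + (-1) = 6 — consistent with the record.
Step 2: x = -11 + (8) = -3, y = 6 + (6) = 12 — same as recorded.
Step 3: x = -3 + (7) = 4, y = 12 + (-3) = 9 — agrees with the record.
Step 4: x = 4 + (6) = 10, y = 9 + (-5) = 4 — same as recorded.
Step 5: x = 10 + (2) = 12, y = 4 + (6) = 10 — exactly as logged.
Step 6: x = 12 + (-1) = 11, y = 10 + (-3) = 7 — confirmed correct.
Step 7: x = 11 + (6) = 17, y = 7 + (-9) = -2 — not what was recorded.
That makes step 7 the first incorrect line — x = 17 is what it should show.

step 7, x = 17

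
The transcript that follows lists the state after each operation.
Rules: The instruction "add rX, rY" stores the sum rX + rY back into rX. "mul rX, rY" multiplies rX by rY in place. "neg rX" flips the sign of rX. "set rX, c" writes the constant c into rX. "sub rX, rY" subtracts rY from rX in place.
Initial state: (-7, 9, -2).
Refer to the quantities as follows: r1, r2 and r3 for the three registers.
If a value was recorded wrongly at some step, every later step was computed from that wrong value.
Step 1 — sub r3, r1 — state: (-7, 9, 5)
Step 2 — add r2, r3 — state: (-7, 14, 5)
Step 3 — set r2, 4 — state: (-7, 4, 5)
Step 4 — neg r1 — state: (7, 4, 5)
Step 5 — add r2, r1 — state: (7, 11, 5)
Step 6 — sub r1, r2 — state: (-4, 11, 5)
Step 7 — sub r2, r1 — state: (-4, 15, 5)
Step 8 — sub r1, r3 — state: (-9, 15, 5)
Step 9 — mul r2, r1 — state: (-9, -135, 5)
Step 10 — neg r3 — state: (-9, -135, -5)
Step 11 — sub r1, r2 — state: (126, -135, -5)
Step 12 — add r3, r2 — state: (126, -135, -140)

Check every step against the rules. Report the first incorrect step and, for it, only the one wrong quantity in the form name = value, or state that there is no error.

Step 1: r3 = -2 - -7 = 5 — agrees with the transcript.
Step 2: r2 = 9 + 5 = 14 — same as recorded.
Step 3: r2 = 4 — checks out.
Step 4: r1 = -(-7) = 7 — in agreement.
Step 5: r2 = 4 + 7 = 11 — same as recorded.
Step 6: r1 = 7 - 11 = -4 — exactly as logged.
Step 7: r2 = 11 - -4 = 15 — agrees with the transcript.
Step 8: r1 = -4 - 5 = -9 — agrees with the transcript.
Step 9: r2 = 15 * -9 = -135 — verified.
Step 10: r3 = -(5) = -5 — checks out.
Step 11: r1 = -9 - -135 = 126 — confirmed correct.
Step 12: r3 = -5 + -135 = -140 — confirmed correct.
All steps check out; nothing to correct.

no error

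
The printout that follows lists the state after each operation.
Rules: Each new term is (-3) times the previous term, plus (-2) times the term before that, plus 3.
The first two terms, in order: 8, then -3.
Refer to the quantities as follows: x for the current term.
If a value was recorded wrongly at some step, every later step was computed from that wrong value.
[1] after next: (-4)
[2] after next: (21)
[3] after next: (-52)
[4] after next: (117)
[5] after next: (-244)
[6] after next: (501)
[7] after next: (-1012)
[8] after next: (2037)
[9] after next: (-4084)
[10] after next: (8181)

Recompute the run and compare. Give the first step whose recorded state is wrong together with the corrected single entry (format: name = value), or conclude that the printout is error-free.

no error

Recomputing the run from the initial state:
step 1: x = -4
step 2: x = 21
step 3: x = -52
step 4: x = 117
step 5: x = -244
step 6: x = 501
step 7: x = -1012
step 8: x = 2037
step 9: x = -4084
step 10: x = 8181
This matches the printout at every step.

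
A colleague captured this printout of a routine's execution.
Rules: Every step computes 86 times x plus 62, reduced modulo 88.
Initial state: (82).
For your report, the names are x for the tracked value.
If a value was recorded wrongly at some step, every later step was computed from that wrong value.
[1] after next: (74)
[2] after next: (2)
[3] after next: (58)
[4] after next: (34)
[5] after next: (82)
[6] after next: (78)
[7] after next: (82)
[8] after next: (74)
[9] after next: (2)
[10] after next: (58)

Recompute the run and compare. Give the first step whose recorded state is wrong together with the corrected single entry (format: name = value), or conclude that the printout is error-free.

Recomputing the run from the initial state:
step 1: x = 74
step 2: x = 2
step 3: x = 58
step 4: x = 34
step 5: x = 82
step 6: x = 74
step 7: x = 2
step 8: x = 58
step 9: x = 34
step 10: x = 82
The first disagreement with the printout is at step 6, where the value should be x = 74.

step 6, x = 74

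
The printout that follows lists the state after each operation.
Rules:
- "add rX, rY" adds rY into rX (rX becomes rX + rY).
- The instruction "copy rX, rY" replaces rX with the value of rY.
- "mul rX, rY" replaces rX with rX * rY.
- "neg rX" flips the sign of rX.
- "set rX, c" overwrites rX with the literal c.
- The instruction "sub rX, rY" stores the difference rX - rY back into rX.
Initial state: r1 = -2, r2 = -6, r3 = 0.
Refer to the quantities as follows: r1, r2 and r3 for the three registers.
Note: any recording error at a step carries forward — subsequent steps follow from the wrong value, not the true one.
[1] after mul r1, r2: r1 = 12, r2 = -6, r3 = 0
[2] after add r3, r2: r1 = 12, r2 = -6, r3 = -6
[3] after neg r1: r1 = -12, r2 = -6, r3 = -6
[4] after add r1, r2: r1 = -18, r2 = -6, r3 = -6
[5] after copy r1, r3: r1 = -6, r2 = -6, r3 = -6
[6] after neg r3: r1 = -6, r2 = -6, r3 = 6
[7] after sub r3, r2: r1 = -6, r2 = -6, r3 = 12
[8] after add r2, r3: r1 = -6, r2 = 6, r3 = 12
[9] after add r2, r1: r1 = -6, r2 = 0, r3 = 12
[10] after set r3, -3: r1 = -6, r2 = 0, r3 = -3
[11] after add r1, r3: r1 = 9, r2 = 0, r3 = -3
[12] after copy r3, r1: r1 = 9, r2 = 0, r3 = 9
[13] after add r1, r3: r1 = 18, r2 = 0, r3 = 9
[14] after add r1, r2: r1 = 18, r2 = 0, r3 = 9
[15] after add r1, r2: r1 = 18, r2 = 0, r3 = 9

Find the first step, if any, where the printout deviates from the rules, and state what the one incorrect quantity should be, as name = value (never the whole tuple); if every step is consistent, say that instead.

step 1: r1 = -2 * -6 = 12 -> same as recorded
step 2: r3 = 0 + -6 = -6 -> exactly as logged
step 3: r1 = -(12) = -12 -> no discrepancy
step 4: r1 = -12 + -6 = -18 -> consistent with the printout
step 5: r1 = -6 -> no discrepancy
step 6: r3 = -(-6) = 6 -> checks out
step 7: r3 = 6 - -6 = 12 -> same as recorded
step 8: r2 = -6 + 12 = 6 -> exactly as logged
step 9: r2 = 6 + -6 = 0 -> same as recorded
step 10: r3 = -3 -> consistent with the printout
step 11: r1 = -6 + -3 = -9 -> first mismatch against the printout
That makes step 11 the first incorrect line — r1 = -9 is what it should show.

step 11, r1 = -9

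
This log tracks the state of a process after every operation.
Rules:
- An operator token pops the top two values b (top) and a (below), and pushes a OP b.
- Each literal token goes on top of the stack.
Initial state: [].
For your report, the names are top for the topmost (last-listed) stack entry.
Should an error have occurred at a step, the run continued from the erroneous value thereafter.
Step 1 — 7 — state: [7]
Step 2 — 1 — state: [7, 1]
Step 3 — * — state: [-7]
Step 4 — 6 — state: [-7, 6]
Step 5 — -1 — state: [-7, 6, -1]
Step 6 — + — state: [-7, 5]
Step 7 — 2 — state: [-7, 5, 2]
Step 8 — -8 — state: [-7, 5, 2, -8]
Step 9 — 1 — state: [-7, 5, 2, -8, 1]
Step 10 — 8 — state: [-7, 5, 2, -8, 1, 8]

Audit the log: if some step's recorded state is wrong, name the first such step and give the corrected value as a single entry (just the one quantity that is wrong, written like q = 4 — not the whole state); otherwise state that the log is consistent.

step 3, top = 7

Step 1: push 7: top = 7 — confirmed correct.
Step 2: push 1: top = 1 — agrees with the log.
Step 3: 7 * 1 = 7 — the entry is off here.
First deviation found at step 3; the corrected entry is top = 7.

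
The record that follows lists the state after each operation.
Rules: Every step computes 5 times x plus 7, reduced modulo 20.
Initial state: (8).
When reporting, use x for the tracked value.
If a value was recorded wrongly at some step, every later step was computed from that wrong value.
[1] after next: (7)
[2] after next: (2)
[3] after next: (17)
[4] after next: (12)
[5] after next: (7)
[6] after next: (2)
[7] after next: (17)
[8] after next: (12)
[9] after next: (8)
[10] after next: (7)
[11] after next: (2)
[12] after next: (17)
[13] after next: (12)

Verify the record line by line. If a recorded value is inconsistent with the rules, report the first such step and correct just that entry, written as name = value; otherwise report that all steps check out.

step 9, x = 7

1. x = (5*8 + 7) mod 20 = 7 (no discrepancy)
2. x = (5*7 + 7) mod 20 = 2 (agrees with the record)
3. x = (5*2 + 7) mod 20 = 17 (verified)
4. x = (5*17 + 7) mod 20 = 12 (no discrepancy)
5. x = (5*12 + 7) mod 20 = 7 (agrees with the record)
6. x = (5*7 + 7) mod 20 = 2 (checks out)
7. x = (5*2 + 7) mod 20 = 17 (same as recorded)
8. x = (5*17 + 7) mod 20 = 12 (matches)
9. x = (5*12 + 7) mod 20 = 7 (this is not what the record shows)
First deviation found at step 9; the corrected entry is x = 7.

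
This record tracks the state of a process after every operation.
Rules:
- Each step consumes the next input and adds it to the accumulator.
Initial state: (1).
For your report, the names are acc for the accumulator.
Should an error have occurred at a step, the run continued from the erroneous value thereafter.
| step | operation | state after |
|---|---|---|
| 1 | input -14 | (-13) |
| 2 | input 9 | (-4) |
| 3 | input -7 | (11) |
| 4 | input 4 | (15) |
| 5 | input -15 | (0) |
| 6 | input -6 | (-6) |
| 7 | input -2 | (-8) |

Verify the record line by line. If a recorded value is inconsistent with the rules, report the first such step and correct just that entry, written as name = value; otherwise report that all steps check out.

Recomputing the run from the initial state:
step 1: acc = -13
step 2: acc = -4
step 3: acc = -11
step 4: acc = -7
step 5: acc = -22
step 6: acc = -28
step 7: acc = -30
The first disagreement with the record is at step 3, where the value should be acc = -11.

step 3, acc = -11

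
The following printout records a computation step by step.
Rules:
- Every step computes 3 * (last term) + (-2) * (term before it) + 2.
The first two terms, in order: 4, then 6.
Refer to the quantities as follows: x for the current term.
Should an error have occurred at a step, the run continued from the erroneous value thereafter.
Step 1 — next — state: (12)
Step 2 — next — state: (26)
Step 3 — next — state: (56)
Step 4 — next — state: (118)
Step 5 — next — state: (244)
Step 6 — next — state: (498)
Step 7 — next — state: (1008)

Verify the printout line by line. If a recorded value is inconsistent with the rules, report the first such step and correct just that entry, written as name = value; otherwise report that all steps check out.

no error

Step 1: x = 3*(6) + (-2)*(4) + (2) = 12 — no discrepancy.
Step 2: x = 3*(12) + (-2)*(6) + (2) = 26 — in agreement.
Step 3: x = 3*(26) + (-2)*(12) + (2) = 56 — agrees with the printout.
Step 4: x = 3*(56) + (-2)*(26) + (2) = 118 — verified.
Step 5: x = 3*(118) + (-2)*(56) + (2) = 244 — checks out.
Step 6: x = 3*(244) + (-2)*(118) + (2) = 498 — no discrepancy.
Step 7: x = 3*(498) + (-2)*(244) + (2) = 1008 — exactly as logged.
Nothing is out of place; the run is error-free.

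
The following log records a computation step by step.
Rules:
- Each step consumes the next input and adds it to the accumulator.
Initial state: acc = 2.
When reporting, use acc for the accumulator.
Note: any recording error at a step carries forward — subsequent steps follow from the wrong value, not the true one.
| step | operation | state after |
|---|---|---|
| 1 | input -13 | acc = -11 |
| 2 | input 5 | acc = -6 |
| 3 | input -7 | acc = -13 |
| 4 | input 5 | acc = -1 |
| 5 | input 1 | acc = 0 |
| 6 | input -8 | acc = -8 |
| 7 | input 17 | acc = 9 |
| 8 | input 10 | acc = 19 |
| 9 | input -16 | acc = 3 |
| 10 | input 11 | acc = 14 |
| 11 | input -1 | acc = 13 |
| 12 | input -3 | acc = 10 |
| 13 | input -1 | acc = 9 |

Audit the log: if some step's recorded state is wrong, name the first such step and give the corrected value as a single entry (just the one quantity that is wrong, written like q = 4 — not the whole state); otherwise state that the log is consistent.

step 4, acc = -8

Recomputing the run from the initial state:
step 1: acc = -11
step 2: acc = -6
step 3: acc = -13
step 4: acc = -8
step 5: acc = -7
step 6: acc = -15
step 7: acc = 2
step 8: acc = 12
step 9: acc = -4
step 10: acc = 7
step 11: acc = 6
step 12: acc = 3
step 13: acc = 2
The first disagreement with the log is at step 4, where the value should be acc = -8.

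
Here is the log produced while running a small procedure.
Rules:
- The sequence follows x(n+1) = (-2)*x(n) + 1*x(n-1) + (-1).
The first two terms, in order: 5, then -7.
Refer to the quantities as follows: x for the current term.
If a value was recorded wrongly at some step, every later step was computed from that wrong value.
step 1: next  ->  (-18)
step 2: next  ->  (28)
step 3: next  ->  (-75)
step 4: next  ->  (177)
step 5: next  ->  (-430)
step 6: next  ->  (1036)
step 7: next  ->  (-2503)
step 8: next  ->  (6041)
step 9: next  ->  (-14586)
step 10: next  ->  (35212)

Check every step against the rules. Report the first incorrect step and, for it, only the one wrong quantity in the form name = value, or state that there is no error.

step 1, x = 18

Step 1: x = -2*(-7) + (1)*(5) + (-1) = 18 — the log has a different value.
Step 1 is the first one off; corrected, x = 18.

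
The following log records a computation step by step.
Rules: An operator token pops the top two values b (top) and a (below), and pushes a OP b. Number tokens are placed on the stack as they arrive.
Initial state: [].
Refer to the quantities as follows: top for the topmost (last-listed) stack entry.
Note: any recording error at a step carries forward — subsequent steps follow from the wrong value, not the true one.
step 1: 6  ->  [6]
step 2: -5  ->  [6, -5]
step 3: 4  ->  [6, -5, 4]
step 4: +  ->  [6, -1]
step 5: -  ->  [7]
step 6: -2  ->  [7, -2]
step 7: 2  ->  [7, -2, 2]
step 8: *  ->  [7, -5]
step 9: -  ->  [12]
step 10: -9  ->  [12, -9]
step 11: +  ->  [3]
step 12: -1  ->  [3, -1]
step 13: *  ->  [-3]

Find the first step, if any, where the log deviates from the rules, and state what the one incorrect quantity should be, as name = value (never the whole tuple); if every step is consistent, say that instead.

step 8, top = -4

Step 1: push 6: top = 6 — checks out.
Step 2: push -5: top = -5 — matches.
Step 3: push 4: top = 4 — agrees with the log.
Step 4: -5 + 4 = -1 — consistent with the log.
Step 5: 6 - -1 = 7 — matches.
Step 6: push -2: top = -2 — agrees with the log.
Step 7: push 2: top = 2 — no discrepancy.
Step 8: -2 * 2 = -4 — the log has a different value.
That makes step 8 the first incorrect line — top = -4 is what it should show.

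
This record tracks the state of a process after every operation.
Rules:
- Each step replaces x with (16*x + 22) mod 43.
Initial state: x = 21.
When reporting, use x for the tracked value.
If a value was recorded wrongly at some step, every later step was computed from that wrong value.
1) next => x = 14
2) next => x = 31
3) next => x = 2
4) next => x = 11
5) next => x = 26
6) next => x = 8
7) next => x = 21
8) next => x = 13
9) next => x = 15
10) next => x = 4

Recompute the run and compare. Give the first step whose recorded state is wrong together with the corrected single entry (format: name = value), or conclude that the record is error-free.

step 8, x = 14

step 1: x = (16*21 + 22) mod 43 = 14 -> no discrepancy
step 2: x = (16*14 + 22) mod 43 = 31 -> matches
step 3: x = (16*31 + 22) mod 43 = 2 -> matches
step 4: x = (16*2 + 22) mod 43 = 11 -> checks out
step 5: x = (16*11 + 22) mod 43 = 26 -> matches
step 6: x = (16*26 + 22) mod 43 = 8 -> verified
step 7: x = (16*8 + 22) mod 43 = 21 -> exactly as logged
step 8: x = (16*21 + 22) mod 43 = 14 -> the recorded entry deviates here
That makes step 8 the first incorrect line — x = 14 is what it should show.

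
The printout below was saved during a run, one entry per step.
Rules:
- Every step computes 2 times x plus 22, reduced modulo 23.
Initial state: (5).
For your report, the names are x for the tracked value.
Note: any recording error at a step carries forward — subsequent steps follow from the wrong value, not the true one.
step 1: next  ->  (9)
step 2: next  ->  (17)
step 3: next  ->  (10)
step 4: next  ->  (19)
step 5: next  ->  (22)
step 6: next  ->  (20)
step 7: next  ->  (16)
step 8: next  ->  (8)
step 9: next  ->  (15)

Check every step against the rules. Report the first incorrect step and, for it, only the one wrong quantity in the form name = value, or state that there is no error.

1. x = (2*5 + 22) mod 23 = 9 (same as recorded)
2. x = (2*9 + 22) mod 23 = 17 (consistent with the printout)
3. x = (2*17 + 22) mod 23 = 10 (matches)
4. x = (2*10 + 22) mod 23 = 19 (confirmed correct)
5. x = (2*19 + 22) mod 23 = 14 (not what was recorded)
The audit stops at step 5: the recorded entry is wrong and should be x = 14.

step 5, x = 14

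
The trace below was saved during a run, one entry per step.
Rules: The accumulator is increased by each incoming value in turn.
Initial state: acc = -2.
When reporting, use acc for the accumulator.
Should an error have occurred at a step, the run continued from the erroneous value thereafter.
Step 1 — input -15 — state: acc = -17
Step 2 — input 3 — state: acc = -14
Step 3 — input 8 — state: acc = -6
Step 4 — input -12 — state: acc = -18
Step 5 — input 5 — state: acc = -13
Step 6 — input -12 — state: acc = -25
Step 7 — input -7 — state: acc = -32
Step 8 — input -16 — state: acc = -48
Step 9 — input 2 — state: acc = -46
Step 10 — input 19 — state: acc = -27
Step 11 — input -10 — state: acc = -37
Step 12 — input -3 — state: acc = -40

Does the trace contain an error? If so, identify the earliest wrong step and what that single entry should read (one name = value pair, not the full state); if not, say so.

Recomputing the run from the initial state:
step 1: acc = -17
step 2: acc = -14
step 3: acc = -6
step 4: acc = -18
step 5: acc = -13
step 6: acc = -25
step 7: acc = -32
step 8: acc = -48
step 9: acc = -46
step 10: acc = -27
step 11: acc = -37
step 12: acc = -40
This matches the trace at every step.

no error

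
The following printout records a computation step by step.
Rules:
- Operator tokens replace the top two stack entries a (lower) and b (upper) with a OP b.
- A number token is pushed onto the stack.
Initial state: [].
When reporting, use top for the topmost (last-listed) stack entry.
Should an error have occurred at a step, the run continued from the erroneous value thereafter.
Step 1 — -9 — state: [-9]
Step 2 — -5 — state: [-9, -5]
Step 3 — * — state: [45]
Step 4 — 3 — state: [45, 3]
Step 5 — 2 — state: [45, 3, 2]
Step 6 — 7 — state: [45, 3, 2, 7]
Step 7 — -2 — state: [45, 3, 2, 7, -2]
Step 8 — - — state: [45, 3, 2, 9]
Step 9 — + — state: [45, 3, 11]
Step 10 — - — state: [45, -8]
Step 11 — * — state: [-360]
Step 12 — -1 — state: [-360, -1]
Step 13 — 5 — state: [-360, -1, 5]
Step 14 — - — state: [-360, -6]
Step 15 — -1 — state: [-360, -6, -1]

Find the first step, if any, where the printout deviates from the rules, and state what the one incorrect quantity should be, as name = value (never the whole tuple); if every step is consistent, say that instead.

no error

Recomputing the run from the initial state:
step 1: [-9]
step 2: [-9, -5]
step 3: [45]
step 4: [45, 3]
step 5: [45, 3, 2]
step 6: [45, 3, 2, 7]
step 7: [45, 3, 2, 7, -2]
step 8: [45, 3, 2, 9]
step 9: [45, 3, 11]
step 10: [45, -8]
step 11: [-360]
step 12: [-360, -1]
step 13: [-360, -1, 5]
step 14: [-360, -6]
step 15: [-360, -6, -1]
This matches the printout at every step.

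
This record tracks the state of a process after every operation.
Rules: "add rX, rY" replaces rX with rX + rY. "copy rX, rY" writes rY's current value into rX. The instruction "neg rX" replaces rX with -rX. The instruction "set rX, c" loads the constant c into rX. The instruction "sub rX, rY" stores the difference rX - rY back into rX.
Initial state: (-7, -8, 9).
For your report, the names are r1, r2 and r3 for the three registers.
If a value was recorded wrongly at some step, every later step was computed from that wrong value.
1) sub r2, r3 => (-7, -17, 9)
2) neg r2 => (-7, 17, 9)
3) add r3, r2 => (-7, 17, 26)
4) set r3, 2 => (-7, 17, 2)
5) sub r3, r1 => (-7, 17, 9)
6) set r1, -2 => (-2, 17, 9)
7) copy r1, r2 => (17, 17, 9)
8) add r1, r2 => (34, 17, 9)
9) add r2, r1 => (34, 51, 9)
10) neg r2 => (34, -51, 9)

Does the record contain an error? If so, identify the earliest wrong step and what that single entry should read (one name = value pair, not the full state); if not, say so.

Recomputing the run from the initial state:
step 1: r1 = -7, r2 = -17, r3 = 9
step 2: r1 = -7, r2 = 17, r3 = 9
step 3: r1 = -7, r2 = 17, r3 = 26
step 4: r1 = -7, r2 = 17, r3 = 2
step 5: r1 = -7, r2 = 17, r3 = 9
step 6: r1 = -2, r2 = 17, r3 = 9
step 7: r1 = 17, r2 = 17, r3 = 9
step 8: r1 = 34, r2 = 17, r3 = 9
step 9: r1 = 34, r2 = 51, r3 = 9
step 10: r1 = 34, r2 = -51, r3 = 9
This matches the record at every step.

no error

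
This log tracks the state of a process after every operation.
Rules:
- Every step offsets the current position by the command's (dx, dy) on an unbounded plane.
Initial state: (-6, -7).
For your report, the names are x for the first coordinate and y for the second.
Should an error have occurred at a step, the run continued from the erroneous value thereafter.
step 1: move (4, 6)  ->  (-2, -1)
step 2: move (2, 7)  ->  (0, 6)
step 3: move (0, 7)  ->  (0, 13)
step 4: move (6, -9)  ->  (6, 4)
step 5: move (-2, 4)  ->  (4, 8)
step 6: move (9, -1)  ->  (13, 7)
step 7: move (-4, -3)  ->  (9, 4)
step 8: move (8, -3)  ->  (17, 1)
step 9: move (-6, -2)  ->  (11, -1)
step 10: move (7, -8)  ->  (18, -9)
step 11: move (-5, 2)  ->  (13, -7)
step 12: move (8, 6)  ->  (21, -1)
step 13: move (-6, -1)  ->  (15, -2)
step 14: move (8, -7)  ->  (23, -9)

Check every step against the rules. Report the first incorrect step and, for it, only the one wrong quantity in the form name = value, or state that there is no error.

no error

Step 1: x = -6 + (4) = -2, y = -7 + (6) = -1 — confirmed correct.
Step 2: x = -2 + (2) = 0, y = -1 + (7) = 6 — agrees with the log.
Step 3: x = 0 + (0) = 0, y = 6 + (7) = 13 — verified.
Step 4: x = 0 + (6) = 6, y = 13 + (-9) = 4 — matches.
Step 5: x = 6 + (-2) = 4, y = 4 + (4) = 8 — in agreement.
Step 6: x = 4 + (9) = 13, y = 8 + (-1) = 7 — consistent with the log.
Step 7: x = 13 + (-4) = 9, y = 7 + (-3) = 4 — consistent with the log.
Step 8: x = 9 + (8) = 17, y = 4 + (-3) = 1 — exactly as logged.
Step 9: x = 17 + (-6) = 11, y = 1 + (-2) = -1 — checks out.
Step 10: x = 11 + (7) = 18, y = -1 + (-8) = -9 — same as recorded.
Step 11: x = 18 + (-5) = 13, y = -9 + (2) = -7 — matches.
Step 12: x = 13 + (8) = 21, y = -7 + (6) = -1 — no discrepancy.
Step 13: x = 21 + (-6) = 15, y = -1 + (-1) = -2 — same as recorded.
Step 14: x = 15 + (8) = 23, y = -2 + (-7) = -9 — exactly as logged.
Nothing is out of place; the run is error-free.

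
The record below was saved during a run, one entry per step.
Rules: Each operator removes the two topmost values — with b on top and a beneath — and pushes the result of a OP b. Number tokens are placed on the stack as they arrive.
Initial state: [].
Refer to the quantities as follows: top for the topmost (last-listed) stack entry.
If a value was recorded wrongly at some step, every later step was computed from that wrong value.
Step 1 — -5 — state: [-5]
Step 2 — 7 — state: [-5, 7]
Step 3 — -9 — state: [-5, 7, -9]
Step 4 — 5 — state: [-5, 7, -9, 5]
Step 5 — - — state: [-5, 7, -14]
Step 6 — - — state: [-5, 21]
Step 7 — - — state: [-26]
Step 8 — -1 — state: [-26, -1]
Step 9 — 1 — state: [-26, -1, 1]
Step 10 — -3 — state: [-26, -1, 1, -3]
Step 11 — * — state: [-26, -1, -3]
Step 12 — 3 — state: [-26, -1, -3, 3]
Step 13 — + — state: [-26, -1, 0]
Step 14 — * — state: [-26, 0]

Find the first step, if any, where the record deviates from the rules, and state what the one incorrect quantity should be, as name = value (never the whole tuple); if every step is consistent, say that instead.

no error

Recomputing the run from the initial state:
step 1: [-5]
step 2: [-5, 7]
step 3: [-5, 7, -9]
step 4: [-5, 7, -9, 5]
step 5: [-5, 7, -14]
step 6: [-5, 21]
step 7: [-26]
step 8: [-26, -1]
step 9: [-26, -1, 1]
step 10: [-26, -1, 1, -3]
step 11: [-26, -1, -3]
step 12: [-26, -1, -3, 3]
step 13: [-26, -1, 0]
step 14: [-26, 0]
This matches the record at every step.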